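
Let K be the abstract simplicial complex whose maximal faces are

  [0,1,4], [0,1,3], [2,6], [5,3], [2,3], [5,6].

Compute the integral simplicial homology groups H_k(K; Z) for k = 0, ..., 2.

Take the total order 0 < 1 < 2 < 3 < 4 < 5 < 6 on the vertex set. Then K (dimension 2) consists of the simplices:

  0-simplices (7): [0], [1], [2], [3], [4], [5], [6]
  1-simplices (9): [0,1], [0,3], [0,4], [1,3], [1,4], [2,3], [2,6], [3,5], [5,6]
  2-simplices (2): [0,1,3], [0,1,4]

Hence C_0 ≅ Z^7, C_1 ≅ Z^9, C_2 ≅ Z^2.

The boundary map ∂_1: C_1 → C_0 is given by ∂[p,q] = [q] − [p].
This gives a 7×9 integer matrix of rank 6; reducing to Smith normal form yields diagonal entries (1,1,1,1,1,1).

∂_2: C_2 → C_1 acts by ∂[p,q,r] = [q,r] − [p,r] + [p,q]. For instance
  ∂[0,1,4] = [1,4] − [0,4] + [0,1],
  ∂[0,1,3] = [1,3] − [0,3] + [0,1].
This gives a 9×2 integer matrix of rank 2; reducing to Smith normal form yields diagonal entries (1,1).

Now H_k = ker ∂_k / im ∂_{k+1}, so:

  H_0: rank C_0 − rank ∂_1 = 7 − 6 = 1, and the invariant factors of ∂_1 are all 1, so H_0 ≅ Z.
  H_1: rank ker ∂_1 − rank ∂_2 = (9 − 6) − 2 = 1, and the invariant factors of ∂_2 are all 1, so H_1 ≅ Z.
  H_2: rank ker ∂_2 − rank ∂_3 = (2 − 2) − 0 = 0, and there is no ∂_3, so H_2 ≅ 0.

H_0 ≅ Z,  H_1 ≅ Z,  H_2 = 0.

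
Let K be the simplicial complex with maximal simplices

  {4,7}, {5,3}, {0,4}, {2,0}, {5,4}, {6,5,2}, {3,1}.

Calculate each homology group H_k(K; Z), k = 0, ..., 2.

H_0 = Z,  H_1 = Z,  H_2 = 0.

Fix the vertex order 0 < 1 < 2 < 3 < 4 < 5 < 6 < 7 and write every simplex with vertices in increasing order. Then dim K = 2 and the simplices of K are:

  0-simplices (8): [0], [1], [2], [3], [4], [5], [6], [7]
  1-simplices (9): [0,2], [0,4], [1,3], [2,5], [2,6], [3,5], [4,5], [4,7], [5,6]
  2-simplices (1): [2,5,6]

so the chain groups are C_0 ≅ Z^8, C_1 ≅ Z^9, C_2 ≅ Z^1.

∂_1: C_1 → C_0 maps an edge to its endpoints' difference, ∂[p,q] = q − p.
This gives a 8×9 integer matrix of rank 7; reducing to Smith normal form yields diagonal entries (1,1,1,1,1,1,1).

∂_2: C_2 → C_1 maps a triangle to the signed sum of its edges. For instance
  ∂[2,5,6] = [5,6] − [2,6] + [2,5].
This gives a 9×1 integer matrix of rank 1; reducing to Smith normal form yields diagonal entries (1).

Now H_k = ker ∂_k / im ∂_{k+1}, so:

  H_0: rank C_0 − rank ∂_1 = 8 − 7 = 1, and the invariant factors of ∂_1 are all 1, so H_0 ≅ Z.
  H_1: rank ker ∂_1 − rank ∂_2 = (9 − 7) − 1 = 1, and the invariant factors of ∂_2 are all 1, so H_1 ≅ Z.
  H_2: rank ker ∂_2 − rank ∂_3 = (1 − 1) − 0 = 0, and there is no ∂_3, so H_2 ≅ 0.

As a check, the Euler characteristic is 8 − 9 + 1 = 0, which agrees with 1 − 1 + 0 = 0.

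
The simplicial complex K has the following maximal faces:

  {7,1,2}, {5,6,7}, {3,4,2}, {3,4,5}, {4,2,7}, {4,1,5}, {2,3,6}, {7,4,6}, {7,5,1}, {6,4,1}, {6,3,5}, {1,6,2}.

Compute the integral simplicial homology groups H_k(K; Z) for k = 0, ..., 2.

Fix the vertex order 1 < 2 < 3 < 4 < 5 < 6 < 7 and write every simplex with vertices in increasing order. Then dim K = 2 and the simplices of K are:

  0-simplices (7): [1], [2], [3], [4], [5], [6], [7]
  1-simplices (18): [1,2], [1,4], [1,5], [1,6], [1,7], [2,3], [2,4], [2,6], [2,7], [3,4], [3,5], [3,6], [4,5], [4,6], [4,7], [5,6], [5,7], [6,7]
  2-simplices (12): [1,2,6], [1,2,7], [1,4,5], [1,4,6], [1,5,7], [2,3,4], [2,3,6], [2,4,7], [3,4,5], [3,5,6], [4,6,7], [5,6,7]

so the chain groups are C_0 ≅ Z^7, C_1 ≅ Z^18, C_2 ≅ Z^12.

The boundary map ∂_1: C_1 → C_0 maps an edge to its endpoints' difference, ∂[p,q] = q − p. For instance
  ∂[1,7] = [7] − [1].
As a 7×18 matrix over Z this has rank 6, with invariant factors (1,1,1,1,1,1).

The boundary map ∂_2: C_2 → C_1 sends each 2-simplex [p,q,r] to [q,r] − [p,r] + [p,q]. For instance
  ∂[1,2,6] = [2,6] − [1,6] + [1,2],
  ∂[2,4,7] = [4,7] − [2,7] + [2,4].
The resulting 18×12 matrix has rank 12, and its Smith normal form has invariant factors (1,1,1,1,1,1,1,1,1,1,1,2).

Reading off H_k = ker ∂_k / im ∂_{k+1}:

  H_0: rank C_0 − rank ∂_1 = 7 − 6 = 1, and the invariant factors of ∂_1 are all 1, so H_0 ≅ Z.
  H_1: rank ker ∂_1 − rank ∂_2 = (18 − 6) − 12 = 0, and ∂_2 has invariant factor 2 > 1, so H_1 ≅ Z/2.
  H_2: rank ker ∂_2 − rank ∂_3 = (12 − 12) − 0 = 0, and there is no ∂_3, so H_2 ≅ 0.

(K is a triangulation of the real projective plane RP^2.)

H_0 ≅ Z,  H_1 ≅ Z/2,  H_2 = 0.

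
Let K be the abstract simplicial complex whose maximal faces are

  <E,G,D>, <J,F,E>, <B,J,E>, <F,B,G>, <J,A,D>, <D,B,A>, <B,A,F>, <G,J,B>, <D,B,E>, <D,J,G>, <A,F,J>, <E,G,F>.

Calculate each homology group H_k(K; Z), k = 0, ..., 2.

Fix the vertex order A < B < D < E < F < G < J and write every simplex with vertices in increasing order. Then dim K = 2 and the simplices of K are:

  0-simplices (7): A, B, D, E, F, G, J
  1-simplices (18): AB, AD, AF, AJ, BD, BE, BF, BG, BJ, DE, DG, DJ, EF, EG, EJ, FG, FJ, GJ
  2-simplices (12): ABD, ABF, ADJ, AFJ, BDE, BEJ, BFG, BGJ, DEG, DGJ, EFG, EFJ

Hence C_0 ≅ Z^7, C_1 ≅ Z^18, C_2 ≅ Z^12.

∂_1: C_1 → C_0 is given by ∂[p,q] = [q] − [p].
This gives a 7×18 integer matrix of rank 6; reducing to Smith normal form yields diagonal entries (1,1,1,1,1,1).

∂_2: C_2 → C_1 sends each 2-simplex [p,q,r] to [q,r] − [p,r] + [p,q]. For instance
  ∂EFJ = FJ − EJ + EF,
  ∂BEJ = EJ − BJ + BE.
The 18×12 boundary matrix has rank 12 and Smith normal form diag(1,1,1,1,1,1,1,1,1,1,1,2).

Computing H_k = (kernel of ∂_k) / (image of ∂_{k+1}):

  H_0: rank C_0 − rank ∂_1 = 7 − 6 = 1, and the invariant factors of ∂_1 are all 1, so H_0 = Z.
  H_1: rank ker ∂_1 − rank ∂_2 = (18 − 6) − 12 = 0, and ∂_2 has invariant factor 2 > 1, so H_1 = Z/2.
  H_2: rank ker ∂_2 − rank ∂_3 = (12 − 12) − 0 = 0, and there is no ∂_3, so H_2 = 0.

H_0 = Z,  H_1 = Z/2,  H_2 = 0.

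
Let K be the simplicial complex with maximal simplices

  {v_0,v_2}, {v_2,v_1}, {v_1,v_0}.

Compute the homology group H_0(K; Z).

Take the total order v_0 < v_1 < v_2 on the vertex set. Then K (dimension 1) consists of the simplices:

  0-simplices (3): [v_0], [v_1], [v_2]
  1-simplices (3): [v_0,v_1], [v_0,v_2], [v_1,v_2]

Hence C_0 ≅ Z^3, C_1 ≅ Z^3.

Boundary ∂_1: C_1 → C_0 sends each edge [p,q] (with p < q) to q − p. For instance
  ∂[v_1,v_2] = [v_2] − [v_1].
The resulting 3×3 matrix has rank 2, and its Smith normal form has invariant factors (1,1).

Now H_k = ker ∂_k / im ∂_{k+1}, so:

  H_0: rank C_0 − rank ∂_1 = 3 − 2 = 1, and the invariant factors of ∂_1 are all 1, so H_0 ≅ Z.

H_0 = Z.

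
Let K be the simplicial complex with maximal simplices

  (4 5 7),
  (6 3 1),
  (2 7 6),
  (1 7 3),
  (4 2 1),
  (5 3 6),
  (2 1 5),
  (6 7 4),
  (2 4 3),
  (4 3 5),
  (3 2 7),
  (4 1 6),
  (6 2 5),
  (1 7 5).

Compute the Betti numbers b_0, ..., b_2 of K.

b_0 = 1, b_1 = 2, b_2 = 1.

Take the total order 1 < 2 < 3 < 4 < 5 < 6 < 7 on the vertex set. Then K (dimension 2) consists of the simplices:

  0-simplices (7): [1], [2], [3], [4], [5], [6], [7]
  1-simplices (21): [1,2], [1,3], [1,4], [1,5], [1,6], [1,7], [2,3], [2,4], [2,5], [2,6], [2,7], [3,4], [3,5], [3,6], [3,7], [4,5], [4,6], [4,7], [5,6], [5,7], [6,7]
  2-simplices (14): [1,2,4], [1,2,5], [1,3,6], [1,3,7], [1,4,6], [1,5,7], [2,3,4], [2,3,7], [2,5,6], [2,6,7], [3,4,5], [3,5,6], [4,5,7], [4,6,7]

so the chain groups are C_0 ≅ Z^7, C_1 ≅ Z^21, C_2 ≅ Z^14.

The boundary map ∂_1: C_1 → C_0 is given by ∂[p,q] = [q] − [p].
This gives a 7×21 integer matrix of rank 6; reducing to Smith normal form yields diagonal entries (1,1,1,1,1,1).

The boundary map ∂_2: C_2 → C_1 sends each 2-simplex [p,q,r] to [q,r] − [p,r] + [p,q]. For instance
  ∂[2,3,4] = [3,4] − [2,4] + [2,3],
  ∂[1,3,7] = [3,7] − [1,7] + [1,3].
The 21×14 boundary matrix has rank 13 and Smith normal form diag(1,1,1,1,1,1,1,1,1,1,1,1,1).

From H_k ≅ ker(∂_k) / im(∂_{k+1}) we obtain:

  H_0: rank C_0 − rank ∂_1 = 7 − 6 = 1, and the invariant factors of ∂_1 are all 1, so H_0 = Z.
  H_1: rank ker ∂_1 − rank ∂_2 = (21 − 6) − 13 = 2, and the invariant factors of ∂_2 are all 1, so H_1 = Z^2.
  H_2: rank ker ∂_2 − rank ∂_3 = (14 − 13) − 0 = 1, and there is no ∂_3, so H_2 = Z.

As a check, the Euler characteristic is 7 − 21 + 14 = 0, which agrees with 1 − 2 + 1 = 0.
(K is a triangulation of the torus T^2.)

Hence the Betti numbers are b_0 = 1, b_1 = 2, b_2 = 1.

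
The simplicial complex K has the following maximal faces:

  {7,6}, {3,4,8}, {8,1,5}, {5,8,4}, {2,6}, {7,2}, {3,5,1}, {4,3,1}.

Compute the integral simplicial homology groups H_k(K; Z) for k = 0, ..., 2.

H_0 ≅ Z^2,  H_1 ≅ Z^2,  H_2 = 0.

Take the total order 1 < 2 < 3 < 4 < 5 < 6 < 7 < 8 on the vertex set. Then K (dimension 2) consists of the simplices:

  0-simplices (8): [1], [2], [3], [4], [5], [6], [7], [8]
  1-simplices (13): [1,3], [1,4], [1,5], [1,8], [2,6], [2,7], [3,4], [3,5], [3,8], [4,5], [4,8], [5,8], [6,7]
  2-simplices (5): [1,3,4], [1,3,5], [1,5,8], [3,4,8], [4,5,8]

giving chain groups C_0 ≅ Z^8, C_1 ≅ Z^13, C_2 ≅ Z^5.

∂_1: C_1 → C_0 maps an edge to its endpoints' difference, ∂[p,q] = q − p. For instance
  ∂[1,4] = [4] − [1].
The resulting 8×13 matrix has rank 6, and its Smith normal form has invariant factors (1,1,1,1,1,1).

∂_2: C_2 → C_1 maps a triangle to the signed sum of its edges. For instance
  ∂[1,3,5] = [3,5] − [1,5] + [1,3],
  ∂[3,4,8] = [4,8] − [3,8] + [3,4].
The 13×5 boundary matrix has rank 5 and Smith normal form diag(1,1,1,1,1).

Reading off H_k = ker ∂_k / im ∂_{k+1}:

  H_0: rank C_0 − rank ∂_1 = 8 − 6 = 2, and the invariant factors of ∂_1 are all 1, so H_0 ≅ Z^2.
  H_1: rank ker ∂_1 − rank ∂_2 = (13 − 6) − 5 = 2, and the invariant factors of ∂_2 are all 1, so H_1 ≅ Z^2.
  H_2: rank ker ∂_2 − rank ∂_3 = (5 − 5) − 0 = 0, and there is no ∂_3, so H_2 ≅ 0.

As a check, the Euler characteristic is 8 − 13 + 5 = 0, which agrees with 2 − 2 + 0 = 0.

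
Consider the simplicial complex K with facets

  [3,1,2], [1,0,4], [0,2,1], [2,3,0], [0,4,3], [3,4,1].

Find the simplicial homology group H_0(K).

H_0 ≅ Z.

K has 5 vertices, 9 edges, 6 triangles.
rank ∂_0 = 0, rank ∂_1 = 4 ⇒ b_0 = 5 − 0 − 4 = 1; all invariant factors of ∂_1 are 1 so no torsion. So H_0 ≅ Z.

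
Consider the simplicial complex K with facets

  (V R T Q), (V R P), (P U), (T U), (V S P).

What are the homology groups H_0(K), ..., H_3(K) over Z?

Fix the vertex order P < Q < R < S < T < U < V and write every simplex with vertices in increasing order. Then dim K = 3 and the simplices of K are:

  0-simplices (7): P, Q, R, S, T, U, V
  1-simplices (12): PR, PS, PU, PV, QR, QT, QV, RT, RV, SV, TU, TV
  2-simplices (6): PRV, PSV, QRT, QRV, QTV, RTV
  3-simplices (1): QRTV

giving chain groups C_0 ≅ Z^7, C_1 ≅ Z^12, C_2 ≅ Z^6, C_3 ≅ Z^1.

∂_1: C_1 → C_0 maps an edge to its endpoints' difference, ∂[p,q] = q − p.
As a 7×12 matrix over Z this has rank 6, with invariant factors (1,1,1,1,1,1).

∂_2: C_2 → C_1 sends each 2-simplex [p,q,r] to [q,r] − [p,r] + [p,q]. For instance
  ∂PRV = RV − PV + PR,
  ∂PSV = SV − PV + PS.
The 12×6 boundary matrix has rank 5 and Smith normal form diag(1,1,1,1,1).

∂_3: C_3 → C_2 sends each 3-simplex σ to the alternating sum Σ_i (−1)^i (σ with its i-th vertex removed). For instance
  ∂QRTV = RTV − QTV + QRV − QRT.
As a 6×1 matrix over Z this has rank 1, with invariant factors (1).

Computing H_k = (kernel of ∂_k) / (image of ∂_{k+1}):

  H_0: rank C_0 − rank ∂_1 = 7 − 6 = 1, and the invariant factors of ∂_1 are all 1, so H_0 = Z.
  H_1: rank ker ∂_1 − rank ∂_2 = (12 − 6) − 5 = 1, and the invariant factors of ∂_2 are all 1, so H_1 = Z.
  H_2: rank ker ∂_2 − rank ∂_3 = (6 − 5) − 1 = 0, and the invariant factors of ∂_3 are all 1, so H_2 = 0.
  H_3: rank ker ∂_3 − rank ∂_4 = (1 − 1) − 0 = 0, and there is no ∂_4, so H_3 = 0.

H_0 ≅ Z,  H_1 ≅ Z,  H_2 = 0,  H_3 = 0.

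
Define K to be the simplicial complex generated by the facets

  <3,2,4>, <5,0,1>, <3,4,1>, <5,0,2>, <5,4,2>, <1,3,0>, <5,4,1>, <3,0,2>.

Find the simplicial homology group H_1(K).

Take the total order 0 < 1 < 2 < 3 < 4 < 5 on the vertex set. Then K (dimension 2) consists of the simplices:

  0-simplices (6): [0], [1], [2], [3], [4], [5]
  1-simplices (12): [0,1], [0,2], [0,3], [0,5], [1,3], [1,4], [1,5], [2,3], [2,4], [2,5], [3,4], [4,5]
  2-simplices (8): [0,1,3], [0,1,5], [0,2,3], [0,2,5], [1,3,4], [1,4,5], [2,3,4], [2,4,5]

giving chain groups C_0 ≅ Z^6, C_1 ≅ Z^12, C_2 ≅ Z^8.

The boundary map ∂_1: C_1 → C_0 sends each edge [p,q] (with p < q) to q − p. For instance
  ∂[2,4] = [4] − [2].
The resulting 6×12 matrix has rank 5, and its Smith normal form has invariant factors (1,1,1,1,1).

Boundary ∂_2: C_2 → C_1 acts by ∂[p,q,r] = [q,r] − [p,r] + [p,q]. For instance
  ∂[1,4,5] = [4,5] − [1,5] + [1,4],
  ∂[0,1,3] = [1,3] − [0,3] + [0,1].
The 12×8 boundary matrix has rank 7 and Smith normal form diag(1,1,1,1,1,1,1).

Now H_k = ker ∂_k / im ∂_{k+1}, so:

  H_1: rank ker ∂_1 − rank ∂_2 = (12 − 5) − 7 = 0, and the invariant factors of ∂_2 are all 1, so H_1 ≅ 0.

H_1 = 0.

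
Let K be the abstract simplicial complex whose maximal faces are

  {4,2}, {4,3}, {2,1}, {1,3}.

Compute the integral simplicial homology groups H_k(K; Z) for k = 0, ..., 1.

We work with the vertex ordering 1 < 2 < 3 < 4. The simplices of K, each written with vertices in increasing order, are:

  0-simplices (4): [1], [2], [3], [4]
  1-simplices (4): [1,2], [1,3], [2,4], [3,4]

so the chain groups are C_0 ≅ Z^4, C_1 ≅ Z^4.

Boundary ∂_1: C_1 → C_0 sends each edge [p,q] (with p < q) to q − p. For instance
  ∂[2,4] = [4] − [2].
This gives a 4×4 integer matrix of rank 3; reducing to Smith normal form yields diagonal entries (1,1,1).

Computing H_k = (kernel of ∂_k) / (image of ∂_{k+1}):

  H_0: rank C_0 − rank ∂_1 = 4 − 3 = 1, and the invariant factors of ∂_1 are all 1, so H_0 = Z.
  H_1: rank ker ∂_1 − rank ∂_2 = (4 − 3) − 0 = 1, and there is no ∂_2, so H_1 = Z.

(K is a triangulation of the circle S^1.)

H_0 ≅ Z,  H_1 ≅ Z.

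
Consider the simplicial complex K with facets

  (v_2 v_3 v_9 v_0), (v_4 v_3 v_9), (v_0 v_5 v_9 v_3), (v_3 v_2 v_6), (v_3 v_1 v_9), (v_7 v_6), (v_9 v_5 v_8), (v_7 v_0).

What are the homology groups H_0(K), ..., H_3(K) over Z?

Fix the vertex order v_0 < v_1 < v_2 < v_3 < v_4 < v_5 < v_6 < v_7 < v_8 < v_9 and write every simplex with vertices in increasing order. Then dim K = 3 and the simplices of K are:

  0-simplices (10): [v_0], [v_1], [v_2], [v_3], [v_4], [v_5], [v_6], [v_7], [v_8], [v_9]
  1-simplices (19): (19 of them)
  2-simplices (11): (11 of them)
  3-simplices (2): [v_0,v_2,v_3,v_9], [v_0,v_3,v_5,v_9]

so the chain groups are C_0 ≅ Z^10, C_1 ≅ Z^19, C_2 ≅ Z^11, C_3 ≅ Z^2.

Boundary ∂_1: C_1 → C_0 sends each edge [p,q] (with p < q) to q − p.
The 10×19 boundary matrix has rank 9 and Smith normal form diag(1,1,1,1,1,1,1,1,1).

The boundary map ∂_2: C_2 → C_1 sends each 2-simplex [p,q,r] to [q,r] − [p,r] + [p,q]. For instance
  ∂[v_3,v_5,v_9] = [v_5,v_9] − [v_3,v_9] + [v_3,v_5],
  ∂[v_0,v_2,v_9] = [v_2,v_9] − [v_0,v_9] + [v_0,v_2].
This gives a 19×11 integer matrix of rank 9; reducing to Smith normal form yields diagonal entries (1,1,1,1,1,1,1,1,1).

Boundary ∂_3: C_3 → C_2 sends each 3-simplex σ to the alternating sum Σ_i (−1)^i (σ with its i-th vertex removed). For instance
  ∂[v_0,v_2,v_3,v_9] = [v_2,v_3,v_9] − [v_0,v_3,v_9] + [v_0,v_2,v_9] − [v_0,v_2,v_3],
  ∂[v_0,v_3,v_5,v_9] = [v_3,v_5,v_9] − [v_0,v_5,v_9] + [v_0,v_3,v_9] − [v_0,v_3,v_5].
This gives a 11×2 integer matrix of rank 2; reducing to Smith normal form yields diagonal entries (1,1).

Now H_k = ker ∂_k / im ∂_{k+1}, so:

  H_0: rank C_0 − rank ∂_1 = 10 − 9 = 1, and the invariant factors of ∂_1 are all 1, so H_0 ≅ Z.
  H_1: rank ker ∂_1 − rank ∂_2 = (19 − 9) − 9 = 1, and the invariant factors of ∂_2 are all 1, so H_1 ≅ Z.
  H_2: rank ker ∂_2 − rank ∂_3 = (11 − 9) − 2 = 0, and the invariant factors of ∂_3 are all 1, so H_2 ≅ 0.
  H_3: rank ker ∂_3 − rank ∂_4 = (2 − 2) − 0 = 0, and there is no ∂_4, so H_3 ≅ 0.

H_0 = Z,  H_1 = Z,  H_2 = 0,  H_3 = 0.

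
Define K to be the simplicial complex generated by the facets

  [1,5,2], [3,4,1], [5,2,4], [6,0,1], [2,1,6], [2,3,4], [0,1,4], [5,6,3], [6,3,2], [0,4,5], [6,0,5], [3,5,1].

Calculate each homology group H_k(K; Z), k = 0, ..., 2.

Order the vertices as 0 < 1 < 2 < 3 < 4 < 5 < 6. Listing each simplex with vertices in this order, K has dimension 2 with simplices:

  0-simplices (7): [0], [1], [2], [3], [4], [5], [6]
  1-simplices (18): [0,1], [0,4], [0,5], [0,6], [1,2], [1,3], [1,4], [1,5], [1,6], [2,3], [2,4], [2,5], [2,6], [3,4], [3,5], [3,6], [4,5], [5,6]
  2-simplices (12): [0,1,4], [0,1,6], [0,4,5], [0,5,6], [1,2,5], [1,2,6], [1,3,4], [1,3,5], [2,3,4], [2,3,6], [2,4,5], [3,5,6]

giving chain groups C_0 ≅ Z^7, C_1 ≅ Z^18, C_2 ≅ Z^12.

The boundary map ∂_1: C_1 → C_0 maps an edge to its endpoints' difference, ∂[p,q] = q − p.
The 7×18 boundary matrix has rank 6 and Smith normal form diag(1,1,1,1,1,1).

∂_2: C_2 → C_1 sends each 2-simplex [p,q,r] to [q,r] − [p,r] + [p,q]. For instance
  ∂[0,5,6] = [5,6] − [0,6] + [0,5],
  ∂[2,3,4] = [3,4] − [2,4] + [2,3].
The resulting 18×12 matrix has rank 12, and its Smith normal form has invariant factors (1,1,1,1,1,1,1,1,1,1,1,2).

Computing H_k = (kernel of ∂_k) / (image of ∂_{k+1}):

  H_0: rank C_0 − rank ∂_1 = 7 − 6 = 1, and the invariant factors of ∂_1 are all 1, so H_0 ≅ Z.
  H_1: rank ker ∂_1 − rank ∂_2 = (18 − 6) − 12 = 0, and ∂_2 has invariant factor 2 > 1, so H_1 ≅ Z_2.
  H_2: rank ker ∂_2 − rank ∂_3 = (12 − 12) − 0 = 0, and there is no ∂_3, so H_2 ≅ 0.

H_0 = Z,  H_1 = Z_2,  H_2 = 0.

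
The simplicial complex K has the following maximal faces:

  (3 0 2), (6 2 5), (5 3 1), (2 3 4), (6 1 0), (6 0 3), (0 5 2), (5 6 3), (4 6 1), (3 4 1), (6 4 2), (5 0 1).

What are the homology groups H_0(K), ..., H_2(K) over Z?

Take the total order 0 < 1 < 2 < 3 < 4 < 5 < 6 on the vertex set. Then K (dimension 2) consists of the simplices:

  0-simplices (7): [0], [1], [2], [3], [4], [5], [6]
  1-simplices (18): [0,1], [0,2], [0,3], [0,5], [0,6], [1,3], [1,4], [1,5], [1,6], [2,3], [2,4], [2,5], [2,6], [3,4], [3,5], [3,6], [4,6], [5,6]
  2-simplices (12): [0,1,5], [0,1,6], [0,2,3], [0,2,5], [0,3,6], [1,3,4], [1,3,5], [1,4,6], [2,3,4], [2,4,6], [2,5,6], [3,5,6]

Hence C_0 ≅ Z^7, C_1 ≅ Z^18, C_2 ≅ Z^12.

Boundary ∂_1: C_1 → C_0 sends each edge [p,q] (with p < q) to q − p. For instance
  ∂[0,2] = [2] − [0].
This gives a 7×18 integer matrix of rank 6; reducing to Smith normal form yields diagonal entries (1,1,1,1,1,1).

Boundary ∂_2: C_2 → C_1 acts by ∂[p,q,r] = [q,r] − [p,r] + [p,q]. For instance
  ∂[2,4,6] = [4,6] − [2,6] + [2,4],
  ∂[3,5,6] = [5,6] − [3,6] + [3,5].
The 18×12 boundary matrix has rank 12 and Smith normal form diag(1,1,1,1,1,1,1,1,1,1,1,2).

Now H_k = ker ∂_k / im ∂_{k+1}, so:

  H_0: rank C_0 − rank ∂_1 = 7 − 6 = 1, and the invariant factors of ∂_1 are all 1, so H_0 ≅ Z.
  H_1: rank ker ∂_1 − rank ∂_2 = (18 − 6) − 12 = 0, and ∂_2 has invariant factor 2 > 1, so H_1 ≅ Z/2.
  H_2: rank ker ∂_2 − rank ∂_3 = (12 − 12) − 0 = 0, and there is no ∂_3, so H_2 ≅ 0.

H_0 ≅ Z,  H_1 ≅ Z/2,  H_2 = 0.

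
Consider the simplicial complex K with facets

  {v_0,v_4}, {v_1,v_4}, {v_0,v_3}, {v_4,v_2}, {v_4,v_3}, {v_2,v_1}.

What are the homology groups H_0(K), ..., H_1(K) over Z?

H_0 = Z,  H_1 = Z^2.

Order the vertices as v_0 < v_1 < v_2 < v_3 < v_4. Listing each simplex with vertices in this order, K has dimension 1 with simplices:

  0-simplices (5): [v_0], [v_1], [v_2], [v_3], [v_4]
  1-simplices (6): [v_0,v_3], [v_0,v_4], [v_1,v_2], [v_1,v_4], [v_2,v_4], [v_3,v_4]

giving chain groups C_0 ≅ Z^5, C_1 ≅ Z^6.

The boundary map ∂_1: C_1 → C_0 is given by ∂[p,q] = [q] − [p].
As a 5×6 matrix over Z this has rank 4, with invariant factors (1,1,1,1).

From H_k ≅ ker(∂_k) / im(∂_{k+1}) we obtain:

  H_0: rank C_0 − rank ∂_1 = 5 − 4 = 1, and the invariant factors of ∂_1 are all 1, so H_0 = Z.
  H_1: rank ker ∂_1 − rank ∂_2 = (6 − 4) − 0 = 2, and there is no ∂_2, so H_1 = Z^2.

As a check, the Euler characteristic is 5 − 6 = -1, which agrees with 1 − 2 = -1.
(K is a triangulation of a wedge of 2 circles.)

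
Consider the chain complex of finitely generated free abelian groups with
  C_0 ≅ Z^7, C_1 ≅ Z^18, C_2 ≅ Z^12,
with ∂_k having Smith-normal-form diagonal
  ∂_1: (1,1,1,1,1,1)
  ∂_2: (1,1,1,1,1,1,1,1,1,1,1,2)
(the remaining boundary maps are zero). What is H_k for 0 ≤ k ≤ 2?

H_0 ≅ Z,  H_1 ≅ Z/2,  H_2 = 0.

H_0: b_0 = 7 − 0 − 6 = 1; torsion from ∂_1 factors > 1: none. So H_0 ≅ Z.
H_1: b_1 = 18 − 6 − 12 = 0; torsion from ∂_2 factors > 1: [2]. So H_1 ≅ Z/2.
H_2: b_2 = 12 − 12 − 0 = 0; torsion from ∂_3 factors > 1: none. So H_2 ≅ 0.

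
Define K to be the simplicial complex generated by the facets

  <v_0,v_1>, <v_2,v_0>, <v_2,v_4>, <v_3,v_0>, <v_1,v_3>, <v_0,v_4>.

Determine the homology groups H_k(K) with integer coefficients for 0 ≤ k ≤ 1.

H_0 ≅ Z,  H_1 ≅ Z^2.

Take the total order v_0 < v_1 < v_2 < v_3 < v_4 on the vertex set. Then K (dimension 1) consists of the simplices:

  0-simplices (5): [v_0], [v_1], [v_2], [v_3], [v_4]
  1-simplices (6): [v_0,v_1], [v_0,v_2], [v_0,v_3], [v_0,v_4], [v_1,v_3], [v_2,v_4]

so the chain groups are C_0 ≅ Z^5, C_1 ≅ Z^6.

Boundary ∂_1: C_1 → C_0 is given by ∂[p,q] = [q] − [p].
As a 5×6 matrix over Z this has rank 4, with invariant factors (1,1,1,1).

From H_k ≅ ker(∂_k) / im(∂_{k+1}) we obtain:

  H_0: rank C_0 − rank ∂_1 = 5 − 4 = 1, and the invariant factors of ∂_1 are all 1, so H_0 ≅ Z.
  H_1: rank ker ∂_1 − rank ∂_2 = (6 − 4) − 0 = 2, and there is no ∂_2, so H_1 ≅ Z^2.

(K is a triangulation of a wedge of 2 circles.)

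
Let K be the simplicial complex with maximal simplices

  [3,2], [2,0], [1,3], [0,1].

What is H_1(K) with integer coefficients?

Order the vertices as 0 < 1 < 2 < 3. Listing each simplex with vertices in this order, K has dimension 1 with simplices:

  0-simplices (4): [0], [1], [2], [3]
  1-simplices (4): [0,1], [0,2], [1,3], [2,3]

Hence C_0 ≅ Z^4, C_1 ≅ Z^4.

Boundary ∂_1: C_1 → C_0 sends each edge [p,q] (with p < q) to q − p. For instance
  ∂[1,3] = [3] − [1].
The resulting 4×4 matrix has rank 3, and its Smith normal form has invariant factors (1,1,1).

Now H_k = ker ∂_k / im ∂_{k+1}, so:

  H_1: rank ker ∂_1 − rank ∂_2 = (4 − 3) − 0 = 1, and there is no ∂_2, so H_1 ≅ Z.

(K is a triangulation of the circle S^1.)

H_1 = Z.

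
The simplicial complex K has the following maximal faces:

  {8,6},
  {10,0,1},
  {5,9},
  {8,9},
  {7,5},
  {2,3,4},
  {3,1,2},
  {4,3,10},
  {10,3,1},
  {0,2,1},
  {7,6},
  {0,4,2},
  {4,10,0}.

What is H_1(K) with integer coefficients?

We work with the vertex ordering 0 < 1 < 2 < 3 < 4 < 5 < 6 < 7 < 8 < 9 < 10. The simplices of K, each written with vertices in increasing order, are:

  0-simplices (11): [0], [1], [2], [3], [4], [5], [6], [7], [8], [9], [10]
  1-simplices (17): [0,1], [0,2], [0,4], [0,10], [1,2], [1,3], [1,10], [2,3], [2,4], [3,4], [3,10], [4,10], [5,7], [5,9], [6,7], [6,8], [8,9]
  2-simplices (8): [0,1,2], [0,1,10], [0,2,4], [0,4,10], [1,2,3], [1,3,10], [2,3,4], [3,4,10]

so the chain groups are C_0 ≅ Z^11, C_1 ≅ Z^17, C_2 ≅ Z^8.

Boundary ∂_1: C_1 → C_0 is given by ∂[p,q] = [q] − [p].
The resulting 11×17 matrix has rank 9, and its Smith normal form has invariant factors (1,1,1,1,1,1,1,1,1).

∂_2: C_2 → C_1 maps a triangle to the signed sum of its edges. For instance
  ∂[1,3,10] = [3,10] − [1,10] + [1,3],
  ∂[0,1,2] = [1,2] − [0,2] + [0,1].
As a 17×8 matrix over Z this has rank 7, with invariant factors (1,1,1,1,1,1,1).

From H_k ≅ ker(∂_k) / im(∂_{k+1}) we obtain:

  H_1: rank ker ∂_1 − rank ∂_2 = (17 − 9) − 7 = 1, and the invariant factors of ∂_2 are all 1, so H_1 ≅ Z.

H_1 = Z.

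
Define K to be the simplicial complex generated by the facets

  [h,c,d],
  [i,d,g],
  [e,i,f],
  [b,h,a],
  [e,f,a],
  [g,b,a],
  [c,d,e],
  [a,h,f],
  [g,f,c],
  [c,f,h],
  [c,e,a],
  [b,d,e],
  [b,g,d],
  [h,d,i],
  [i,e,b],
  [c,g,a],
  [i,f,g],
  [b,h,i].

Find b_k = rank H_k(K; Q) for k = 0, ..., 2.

Order the vertices as a < b < c < d < e < f < g < h < i. Listing each simplex with vertices in this order, K has dimension 2 with simplices:

  0-simplices (9): a, b, c, d, e, f, g, h, i
  1-simplices (27): ab, ac, ae, af, ag, ah, bd, be, bg, bh, bi, cd, ce, cf, cg, ch, de, dg, dh, di, ef, ei, fg, fh, fi, gi, hi
  2-simplices (18): abg, abh, ace, acg, aef, afh, bde, bdg, bei, bhi, cde, cdh, cfg, cfh, dgi, dhi, efi, fgi

Hence C_0 ≅ Z^9, C_1 ≅ Z^27, C_2 ≅ Z^18.

∂_1: C_1 → C_0 sends each edge [p,q] (with p < q) to q − p. For instance
  ∂fg = g − f.
As a 9×27 matrix over Z this has rank 8, with invariant factors (1,1,1,1,1,1,1,1).

The boundary map ∂_2: C_2 → C_1 acts by ∂[p,q,r] = [q,r] − [p,r] + [p,q]. For instance
  ∂ace = ce − ae + ac,
  ∂cdh = dh − ch + cd.
The 27×18 boundary matrix has rank 18 and Smith normal form diag(1,1,1,1,1,1,1,1,1,1,1,1,1,1,1,1,1,2).

From H_k ≅ ker(∂_k) / im(∂_{k+1}) we obtain:

  H_0: rank C_0 − rank ∂_1 = 9 − 8 = 1, and the invariant factors of ∂_1 are all 1, so H_0 ≅ Z.
  H_1: rank ker ∂_1 − rank ∂_2 = (27 − 8) − 18 = 1, and ∂_2 has invariant factor 2 > 1, so H_1 ≅ Z ⊕ Z/2Z.
  H_2: rank ker ∂_2 − rank ∂_3 = (18 − 18) − 0 = 0, and there is no ∂_3, so H_2 ≅ 0.

(K is a triangulation of the Klein bottle.)

Hence the Betti numbers are b_0 = 1, b_1 = 1, b_2 = 0.

b_0 = 1, b_1 = 1, b_2 = 0.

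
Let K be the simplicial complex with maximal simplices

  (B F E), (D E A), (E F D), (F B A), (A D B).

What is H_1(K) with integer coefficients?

H_1 = Z.

We work with the vertex ordering A < B < D < E < F. The simplices of K, each written with vertices in increasing order, are:

  0-simplices (5): A, B, D, E, F
  1-simplices (10): AB, AD, AE, AF, BD, BE, BF, DE, DF, EF
  2-simplices (5): ABD, ABF, ADE, BEF, DEF

so the chain groups are C_0 ≅ Z^5, C_1 ≅ Z^10, C_2 ≅ Z^5.

Boundary ∂_1: C_1 → C_0 maps an edge to its endpoints' difference, ∂[p,q] = q − p. For instance
  ∂AE = E − A.
The 5×10 boundary matrix has rank 4 and Smith normal form diag(1,1,1,1).

∂_2: C_2 → C_1 maps a triangle to the signed sum of its edges. For instance
  ∂ABD = BD − AD + AB,
  ∂ADE = DE − AE + AD.
The resulting 10×5 matrix has rank 5, and its Smith normal form has invariant factors (1,1,1,1,1).

Reading off H_k = ker ∂_k / im ∂_{k+1}:

  H_1: rank ker ∂_1 − rank ∂_2 = (10 − 4) − 5 = 1, and the invariant factors of ∂_2 are all 1, so H_1 = Z.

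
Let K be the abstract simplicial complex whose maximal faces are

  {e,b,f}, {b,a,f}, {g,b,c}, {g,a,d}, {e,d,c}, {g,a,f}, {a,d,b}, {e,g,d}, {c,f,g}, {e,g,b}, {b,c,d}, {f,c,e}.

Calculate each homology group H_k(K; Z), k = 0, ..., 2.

Take the total order a < b < c < d < e < f < g on the vertex set. Then K (dimension 2) consists of the simplices:

  0-simplices (7): a, b, c, d, e, f, g
  1-simplices (18): ab, ad, af, ag, bc, bd, be, bf, bg, cd, ce, cf, cg, de, dg, ef, eg, fg
  2-simplices (12): abd, abf, adg, afg, bcd, bcg, bef, beg, cde, cef, cfg, deg

Hence C_0 ≅ Z^7, C_1 ≅ Z^18, C_2 ≅ Z^12.

The boundary map ∂_1: C_1 → C_0 maps an edge to its endpoints' difference, ∂[p,q] = q − p. For instance
  ∂ef = f − e.
This gives a 7×18 integer matrix of rank 6; reducing to Smith normal form yields diagonal entries (1,1,1,1,1,1).

∂_2: C_2 → C_1 acts by ∂[p,q,r] = [q,r] − [p,r] + [p,q]. For instance
  ∂bcg = cg − bg + bc,
  ∂abf = bf − af + ab.
As a 18×12 matrix over Z this has rank 12, with invariant factors (1,1,1,1,1,1,1,1,1,1,1,2).

Now H_k = ker ∂_k / im ∂_{k+1}, so:

  H_0: rank C_0 − rank ∂_1 = 7 − 6 = 1, and the invariant factors of ∂_1 are all 1, so H_0 ≅ Z.
  H_1: rank ker ∂_1 − rank ∂_2 = (18 − 6) − 12 = 0, and ∂_2 has invariant factor 2 > 1, so H_1 ≅ Z/2.
  H_2: rank ker ∂_2 − rank ∂_3 = (12 − 12) − 0 = 0, and there is no ∂_3, so H_2 ≅ 0.

As a check, the Euler characteristic is 7 − 18 + 12 = 1, which agrees with 1 − 0 + 0 = 1.

H_0 = Z,  H_1 = Z/2,  H_2 = 0.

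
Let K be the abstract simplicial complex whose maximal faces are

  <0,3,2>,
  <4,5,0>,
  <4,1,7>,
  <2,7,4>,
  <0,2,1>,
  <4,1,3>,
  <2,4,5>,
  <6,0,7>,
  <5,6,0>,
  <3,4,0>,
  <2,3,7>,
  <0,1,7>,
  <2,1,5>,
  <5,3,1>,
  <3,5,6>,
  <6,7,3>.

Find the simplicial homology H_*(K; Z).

H_0 = Z,  H_1 = Z^2,  H_2 = Z.

Take the total order 0 < 1 < 2 < 3 < 4 < 5 < 6 < 7 on the vertex set. Then K (dimension 2) consists of the simplices:

  0-simplices (8): [0], [1], [2], [3], [4], [5], [6], [7]
  1-simplices (24): (24 of them)
  2-simplices (16): [0,1,2], [0,1,7], [0,2,3], [0,3,4], [0,4,5], [0,5,6], [0,6,7], [1,2,5], [1,3,4], [1,3,5], [1,4,7], [2,3,7], [2,4,5], [2,4,7], [3,5,6], [3,6,7]

so the chain groups are C_0 ≅ Z^8, C_1 ≅ Z^24, C_2 ≅ Z^16.

Boundary ∂_1: C_1 → C_0 is given by ∂[p,q] = [q] − [p].
This gives a 8×24 integer matrix of rank 7; reducing to Smith normal form yields diagonal entries (1,1,1,1,1,1,1).

∂_2: C_2 → C_1 maps a triangle to the signed sum of its edges. For instance
  ∂[0,1,2] = [1,2] − [0,2] + [0,1],
  ∂[3,5,6] = [5,6] − [3,6] + [3,5].
As a 24×16 matrix over Z this has rank 15, with invariant factors (1,1,1,1,1,1,1,1,1,1,1,1,1,1,1).

Computing H_k = (kernel of ∂_k) / (image of ∂_{k+1}):

  H_0: rank C_0 − rank ∂_1 = 8 − 7 = 1, and the invariant factors of ∂_1 are all 1, so H_0 = Z.
  H_1: rank ker ∂_1 − rank ∂_2 = (24 − 7) − 15 = 2, and the invariant factors of ∂_2 are all 1, so H_1 = Z^2.
  H_2: rank ker ∂_2 − rank ∂_3 = (16 − 15) − 0 = 1, and there is no ∂_3, so H_2 = Z.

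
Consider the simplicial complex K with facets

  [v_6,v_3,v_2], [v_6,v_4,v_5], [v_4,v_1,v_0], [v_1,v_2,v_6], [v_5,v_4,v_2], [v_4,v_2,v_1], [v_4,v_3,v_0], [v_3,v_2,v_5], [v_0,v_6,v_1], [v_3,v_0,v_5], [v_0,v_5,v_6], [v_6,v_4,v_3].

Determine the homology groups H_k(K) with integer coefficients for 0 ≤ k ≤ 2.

We work with the vertex ordering v_0 < v_1 < v_2 < v_3 < v_4 < v_5 < v_6. The simplices of K, each written with vertices in increasing order, are:

  0-simplices (7): [v_0], [v_1], [v_2], [v_3], [v_4], [v_5], [v_6]
  1-simplices (18): (18 of them)
  2-simplices (12): (12 of them)

giving chain groups C_0 ≅ Z^7, C_1 ≅ Z^18, C_2 ≅ Z^12.

∂_1: C_1 → C_0 is given by ∂[p,q] = [q] − [p].
The resulting 7×18 matrix has rank 6, and its Smith normal form has invariant factors (1,1,1,1,1,1).

∂_2: C_2 → C_1 acts by ∂[p,q,r] = [q,r] − [p,r] + [p,q]. For instance
  ∂[v_3,v_4,v_6] = [v_4,v_6] − [v_3,v_6] + [v_3,v_4],
  ∂[v_0,v_3,v_5] = [v_3,v_5] − [v_0,v_5] + [v_0,v_3].
This gives a 18×12 integer matrix of rank 12; reducing to Smith normal form yields diagonal entries (1,1,1,1,1,1,1,1,1,1,1,2).

Computing H_k = (kernel of ∂_k) / (image of ∂_{k+1}):

  H_0: rank C_0 − rank ∂_1 = 7 − 6 = 1, and the invariant factors of ∂_1 are all 1, so H_0 ≅ Z.
  H_1: rank ker ∂_1 − rank ∂_2 = (18 − 6) − 12 = 0, and ∂_2 has invariant factor 2 > 1, so H_1 ≅ Z/2Z.
  H_2: rank ker ∂_2 − rank ∂_3 = (12 − 12) − 0 = 0, and there is no ∂_3, so H_2 ≅ 0.

As a check, the Euler characteristic is 7 − 18 + 12 = 1, which agrees with 1 − 0 + 0 = 1.
(K is a triangulation of the real projective plane RP^2.)

H_0 ≅ Z,  H_1 ≅ Z/2Z,  H_2 = 0.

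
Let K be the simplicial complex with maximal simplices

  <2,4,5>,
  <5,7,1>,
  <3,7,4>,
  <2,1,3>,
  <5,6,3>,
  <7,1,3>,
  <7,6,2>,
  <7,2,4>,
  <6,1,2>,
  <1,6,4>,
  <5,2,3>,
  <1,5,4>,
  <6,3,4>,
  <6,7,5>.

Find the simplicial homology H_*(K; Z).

H_0 ≅ Z,  H_1 ≅ Z^2,  H_2 ≅ Z.

Order the vertices as 1 < 2 < 3 < 4 < 5 < 6 < 7. Listing each simplex with vertices in this order, K has dimension 2 with simplices:

  0-simplices (7): [1], [2], [3], [4], [5], [6], [7]
  1-simplices (21): [1,2], [1,3], [1,4], [1,5], [1,6], [1,7], [2,3], [2,4], [2,5], [2,6], [2,7], [3,4], [3,5], [3,6], [3,7], [4,5], [4,6], [4,7], [5,6], [5,7], [6,7]
  2-simplices (14): [1,2,3], [1,2,6], [1,3,7], [1,4,5], [1,4,6], [1,5,7], [2,3,5], [2,4,5], [2,4,7], [2,6,7], [3,4,6], [3,4,7], [3,5,6], [5,6,7]

giving chain groups C_0 ≅ Z^7, C_1 ≅ Z^21, C_2 ≅ Z^14.

Boundary ∂_1: C_1 → C_0 is given by ∂[p,q] = [q] − [p]. For instance
  ∂[4,6] = [6] − [4].
The 7×21 boundary matrix has rank 6 and Smith normal form diag(1,1,1,1,1,1).

Boundary ∂_2: C_2 → C_1 sends each 2-simplex [p,q,r] to [q,r] − [p,r] + [p,q]. For instance
  ∂[3,4,6] = [4,6] − [3,6] + [3,4],
  ∂[1,2,6] = [2,6] − [1,6] + [1,2].
The resulting 21×14 matrix has rank 13, and its Smith normal form has invariant factors (1,1,1,1,1,1,1,1,1,1,1,1,1).

Computing H_k = (kernel of ∂_k) / (image of ∂_{k+1}):

  H_0: rank C_0 − rank ∂_1 = 7 − 6 = 1, and the invariant factors of ∂_1 are all 1, so H_0 = Z.
  H_1: rank ker ∂_1 − rank ∂_2 = (21 − 6) − 13 = 2, and the invariant factors of ∂_2 are all 1, so H_1 = Z^2.
  H_2: rank ker ∂_2 − rank ∂_3 = (14 − 13) − 0 = 1, and there is no ∂_3, so H_2 = Z.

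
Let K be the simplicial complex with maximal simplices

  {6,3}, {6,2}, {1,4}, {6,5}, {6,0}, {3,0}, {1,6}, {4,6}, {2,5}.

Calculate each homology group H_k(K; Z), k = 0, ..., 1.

Take the total order 0 < 1 < 2 < 3 < 4 < 5 < 6 on the vertex set. Then K (dimension 1) consists of the simplices:

  0-simplices (7): [0], [1], [2], [3], [4], [5], [6]
  1-simplices (9): [0,3], [0,6], [1,4], [1,6], [2,5], [2,6], [3,6], [4,6], [5,6]

Hence C_0 ≅ Z^7, C_1 ≅ Z^9.

Boundary ∂_1: C_1 → C_0 sends each edge [p,q] (with p < q) to q − p. For instance
  ∂[0,6] = [6] − [0].
This gives a 7×9 integer matrix of rank 6; reducing to Smith normal form yields diagonal entries (1,1,1,1,1,1).

Computing H_k = (kernel of ∂_k) / (image of ∂_{k+1}):

  H_0: rank C_0 − rank ∂_1 = 7 − 6 = 1, and the invariant factors of ∂_1 are all 1, so H_0 ≅ Z.
  H_1: rank ker ∂_1 − rank ∂_2 = (9 − 6) − 0 = 3, and there is no ∂_2, so H_1 ≅ Z^3.

(K is a triangulation of a wedge of 3 circles.)

H_0 ≅ Z,  H_1 ≅ Z^3.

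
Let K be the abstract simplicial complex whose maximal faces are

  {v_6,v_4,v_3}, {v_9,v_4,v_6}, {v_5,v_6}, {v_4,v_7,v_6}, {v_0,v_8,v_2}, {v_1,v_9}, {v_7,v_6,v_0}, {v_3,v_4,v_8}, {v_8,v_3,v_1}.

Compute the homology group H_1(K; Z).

Take the total order v_0 < v_1 < v_2 < v_3 < v_4 < v_5 < v_6 < v_7 < v_8 < v_9 on the vertex set. Then K (dimension 2) consists of the simplices:

  0-simplices (10): [v_0], [v_1], [v_2], [v_3], [v_4], [v_5], [v_6], [v_7], [v_8], [v_9]
  1-simplices (18): (18 of them)
  2-simplices (7): [v_0,v_2,v_8], [v_0,v_6,v_7], [v_1,v_3,v_8], [v_3,v_4,v_6], [v_3,v_4,v_8], [v_4,v_6,v_7], [v_4,v_6,v_9]

giving chain groups C_0 ≅ Z^10, C_1 ≅ Z^18, C_2 ≅ Z^7.

∂_1: C_1 → C_0 is given by ∂[p,q] = [q] − [p].
The 10×18 boundary matrix has rank 9 and Smith normal form diag(1,1,1,1,1,1,1,1,1).

The boundary map ∂_2: C_2 → C_1 sends each 2-simplex [p,q,r] to [q,r] − [p,r] + [p,q]. For instance
  ∂[v_0,v_2,v_8] = [v_2,v_8] − [v_0,v_8] + [v_0,v_2],
  ∂[v_4,v_6,v_7] = [v_6,v_7] − [v_4,v_7] + [v_4,v_6].
The 18×7 boundary matrix has rank 7 and Smith normal form diag(1,1,1,1,1,1,1).

Now H_k = ker ∂_k / im ∂_{k+1}, so:

  H_1: rank ker ∂_1 − rank ∂_2 = (18 − 9) − 7 = 2, and the invariant factors of ∂_2 are all 1, so H_1 ≅ Z^2.

H_1 ≅ Z^2.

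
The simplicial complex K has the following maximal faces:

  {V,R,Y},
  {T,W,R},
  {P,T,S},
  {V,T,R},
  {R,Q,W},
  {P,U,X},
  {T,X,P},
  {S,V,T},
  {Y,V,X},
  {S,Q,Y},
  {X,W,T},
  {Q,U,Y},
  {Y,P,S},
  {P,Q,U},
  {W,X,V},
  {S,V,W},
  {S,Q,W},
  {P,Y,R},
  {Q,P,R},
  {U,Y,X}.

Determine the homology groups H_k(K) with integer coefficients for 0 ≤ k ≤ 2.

H_0 = Z,  H_1 = Z ⊕ Z/2,  H_2 = 0.

We work with the vertex ordering P < Q < R < S < T < U < V < W < X < Y. The simplices of K, each written with vertices in increasing order, are:

  0-simplices (10): P, Q, R, S, T, U, V, W, X, Y
  1-simplices (30): PQ, PR, PS, PT, PU, PX, PY, QR, QS, QU, QW, QY, RT, RV, RW, RY, ST, SV, SW, SY, TV, TW, TX, UX, UY, VW, VX, VY, WX, XY
  2-simplices (20): PQR, PQU, PRY, PST, PSY, PTX, PUX, QRW, QSW, QSY, QUY, RTV, RTW, RVY, STV, SVW, TWX, UXY, VWX, VXY

giving chain groups C_0 ≅ Z^10, C_1 ≅ Z^30, C_2 ≅ Z^20.

∂_1: C_1 → C_0 maps an edge to its endpoints' difference, ∂[p,q] = q − p.
The 10×30 boundary matrix has rank 9 and Smith normal form diag(1,1,1,1,1,1,1,1,1).

Boundary ∂_2: C_2 → C_1 sends each 2-simplex [p,q,r] to [q,r] − [p,r] + [p,q]. For instance
  ∂QSY = SY − QY + QS,
  ∂PTX = TX − PX + PT.
The 30×20 boundary matrix has rank 20 and Smith normal form diag(1,1,1,1,1,1,1,1,1,1,1,1,1,1,1,1,1,1,1,2).

Now H_k = ker ∂_k / im ∂_{k+1}, so:

  H_0: rank C_0 − rank ∂_1 = 10 − 9 = 1, and the invariant factors of ∂_1 are all 1, so H_0 = Z.
  H_1: rank ker ∂_1 − rank ∂_2 = (30 − 9) − 20 = 1, and ∂_2 has invariant factor 2 > 1, so H_1 = Z ⊕ Z/2.
  H_2: rank ker ∂_2 − rank ∂_3 = (20 − 20) − 0 = 0, and there is no ∂_3, so H_2 = 0.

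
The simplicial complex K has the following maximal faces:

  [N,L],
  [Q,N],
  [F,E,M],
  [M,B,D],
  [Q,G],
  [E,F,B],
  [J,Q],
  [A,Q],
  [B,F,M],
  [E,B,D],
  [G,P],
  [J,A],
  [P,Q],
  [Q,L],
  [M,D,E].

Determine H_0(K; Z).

H_0 ≅ Z^2.

Order the vertices as A < B < D < E < F < G < J < L < M < N < P < Q. Listing each simplex with vertices in this order, K has dimension 2 with simplices:

  0-simplices (12): A, B, D, E, F, G, J, L, M, N, P, Q
  1-simplices (18): AJ, AQ, BD, BE, BF, BM, DE, DM, EF, EM, FM, GP, GQ, JQ, LN, LQ, NQ, PQ
  2-simplices (6): BDE, BDM, BEF, BFM, DEM, EFM

Hence C_0 ≅ Z^12, C_1 ≅ Z^18, C_2 ≅ Z^6.

∂_1: C_1 → C_0 maps an edge to its endpoints' difference, ∂[p,q] = q − p. For instance
  ∂LN = N − L.
As a 12×18 matrix over Z this has rank 10, with invariant factors (1,1,1,1,1,1,1,1,1,1).

Boundary ∂_2: C_2 → C_1 maps a triangle to the signed sum of its edges. For instance
  ∂BDM = DM − BM + BD,
  ∂DEM = EM − DM + DE.
As a 18×6 matrix over Z this has rank 5, with invariant factors (1,1,1,1,1).

Reading off H_k = ker ∂_k / im ∂_{k+1}:

  H_0: rank C_0 − rank ∂_1 = 12 − 10 = 2, and the invariant factors of ∂_1 are all 1, so H_0 ≅ Z^2.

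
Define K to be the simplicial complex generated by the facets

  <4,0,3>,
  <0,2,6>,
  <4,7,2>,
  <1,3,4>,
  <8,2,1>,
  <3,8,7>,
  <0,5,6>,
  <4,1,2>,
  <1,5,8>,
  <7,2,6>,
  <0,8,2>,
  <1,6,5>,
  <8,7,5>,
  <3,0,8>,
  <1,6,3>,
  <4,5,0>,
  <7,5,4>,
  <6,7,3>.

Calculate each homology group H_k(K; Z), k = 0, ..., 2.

We work with the vertex ordering 0 < 1 < 2 < 3 < 4 < 5 < 6 < 7 < 8. The simplices of K, each written with vertices in increasing order, are:

  0-simplices (9): [0], [1], [2], [3], [4], [5], [6], [7], [8]
  1-simplices (27): (27 of them)
  2-simplices (18): [0,2,6], [0,2,8], [0,3,4], [0,3,8], [0,4,5], [0,5,6], [1,2,4], [1,2,8], [1,3,4], [1,3,6], [1,5,6], [1,5,8], [2,4,7], [2,6,7], [3,6,7], [3,7,8], [4,5,7], [5,7,8]

so the chain groups are C_0 ≅ Z^9, C_1 ≅ Z^27, C_2 ≅ Z^18.

∂_1: C_1 → C_0 is given by ∂[p,q] = [q] − [p].
The 9×27 boundary matrix has rank 8 and Smith normal form diag(1,1,1,1,1,1,1,1).

∂_2: C_2 → C_1 acts by ∂[p,q,r] = [q,r] − [p,r] + [p,q]. For instance
  ∂[1,2,4] = [2,4] − [1,4] + [1,2],
  ∂[5,7,8] = [7,8] − [5,8] + [5,7].
The resulting 27×18 matrix has rank 17, and its Smith normal form has invariant factors (1,1,1,1,1,1,1,1,1,1,1,1,1,1,1,1,1).

From H_k ≅ ker(∂_k) / im(∂_{k+1}) we obtain:

  H_0: rank C_0 − rank ∂_1 = 9 − 8 = 1, and the invariant factors of ∂_1 are all 1, so H_0 ≅ Z.
  H_1: rank ker ∂_1 − rank ∂_2 = (27 − 8) − 17 = 2, and the invariant factors of ∂_2 are all 1, so H_1 ≅ Z^2.
  H_2: rank ker ∂_2 − rank ∂_3 = (18 − 17) − 0 = 1, and there is no ∂_3, so H_2 ≅ Z.

As a check, the Euler characteristic is 9 − 27 + 18 = 0, which agrees with 1 − 2 + 1 = 0.

H_0 = Z,  H_1 = Z^2,  H_2 = Z.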